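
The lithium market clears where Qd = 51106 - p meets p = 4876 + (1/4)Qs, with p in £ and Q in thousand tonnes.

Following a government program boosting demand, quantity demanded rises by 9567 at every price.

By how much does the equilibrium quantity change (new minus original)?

Before the shock: 51106 - p = 4p - 19504 ⇒ 70610 = 5p ⇒ p = 14122, Q = 36984.
The new curves are Qd = 60673 - p (demand) and Qs = 4p - 19504 (supply).
Equate the new curves: 60673 - p = 4p - 19504, giving 80177 = 5p, p = 16035.4, Q = 44637.6.
ΔQ = 44637.6 − 36984 = +7653.6.

+7653.6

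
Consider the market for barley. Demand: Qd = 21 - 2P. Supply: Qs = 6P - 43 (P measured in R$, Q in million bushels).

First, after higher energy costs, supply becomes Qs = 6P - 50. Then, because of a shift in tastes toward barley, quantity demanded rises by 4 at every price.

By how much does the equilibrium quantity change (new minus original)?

Solve the original market: 21 - 2P = 6P - 43, hence P = 8 and Q = 5.
The shock moves the curves to Qd = 25 - 2P and Qs = 6P - 50.
Equate the new curves: 25 - 2P = 6P - 50, giving 75 = 8P, P = 9.375, Q = 6.25.
ΔQ = 6.25 − 5 = +1.25.

+1.25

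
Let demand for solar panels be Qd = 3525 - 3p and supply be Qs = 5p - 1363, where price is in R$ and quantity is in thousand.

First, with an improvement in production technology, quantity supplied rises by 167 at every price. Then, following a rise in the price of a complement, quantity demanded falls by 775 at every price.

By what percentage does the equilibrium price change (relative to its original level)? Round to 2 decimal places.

Solve the original market: 3525 - 3p = 5p - 1363, hence p = 611 and Q = 1692.
The shock moves the curves to Qd = 2750 - 3p and Qs = 5p - 1196.
New equilibrium: 2750 - 3p = 5p - 1196 ⇒ 3946 = 8p ⇒ p = 493.25, Q = 1270.25.
%Δp = (493.25 − 611) / 611 × 100 = -19.27%.

-19.27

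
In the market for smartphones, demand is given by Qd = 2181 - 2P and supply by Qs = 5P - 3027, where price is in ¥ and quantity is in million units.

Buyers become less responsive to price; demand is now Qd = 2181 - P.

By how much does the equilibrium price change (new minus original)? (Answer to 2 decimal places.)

Initially, 2181 - 2P = 5P - 3027, so 5208 = 7P and P = 744, Q = 693.
After the shift, demand is Qd = 2181 - P and supply is Qs = 5P - 3027.
New equilibrium: 2181 - P = 5P - 3027 ⇒ 5208 = 6P ⇒ P = 868, Q = 1313.
ΔP = 868 − 744 = +124.00.

+124.00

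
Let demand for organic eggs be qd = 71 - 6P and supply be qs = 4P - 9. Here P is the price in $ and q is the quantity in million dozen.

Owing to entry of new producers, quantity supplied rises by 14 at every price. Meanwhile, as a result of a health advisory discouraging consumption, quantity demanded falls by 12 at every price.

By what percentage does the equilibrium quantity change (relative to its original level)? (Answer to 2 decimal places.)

Before the shock: 71 - 6P = 4P - 9 ⇒ 80 = 10P ⇒ P = 8, q = 23.
After the shift, demand is qd = 59 - 6P and supply is qs = 4P + 5.
New equilibrium: 59 - 6P = 4P + 5 ⇒ 54 = 10P ⇒ P = 5.4, q = 26.6.
%Δq = (26.6 − 23) / 23 × 100 = +15.65%.

+15.65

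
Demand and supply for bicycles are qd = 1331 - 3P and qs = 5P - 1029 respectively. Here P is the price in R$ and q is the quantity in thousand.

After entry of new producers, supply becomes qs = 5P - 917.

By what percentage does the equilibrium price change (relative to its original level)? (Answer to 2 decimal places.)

-4.75

Before the shock: 1331 - 3P = 5P - 1029 ⇒ 2360 = 8P ⇒ P = 295, q = 446.
The new curves are qd = 1331 - 3P (demand) and qs = 5P - 917 (supply).
New equilibrium: 1331 - 3P = 5P - 917 ⇒ 2248 = 8P ⇒ P = 281, q = 488.
%ΔP = (281 − 295) / 295 × 100 = -4.75%.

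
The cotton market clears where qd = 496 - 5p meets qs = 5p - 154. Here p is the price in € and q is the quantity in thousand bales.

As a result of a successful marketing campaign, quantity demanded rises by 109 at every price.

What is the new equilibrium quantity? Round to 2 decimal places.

225.50

Solve the original market: 496 - 5p = 5p - 154, hence p = 65 and q = 171.
After the shift, demand is qd = 605 - 5p and supply is qs = 5p - 154.
Clearing the new market: 605 - 5p = 5p - 154, so p = 75.9 and q = 225.5.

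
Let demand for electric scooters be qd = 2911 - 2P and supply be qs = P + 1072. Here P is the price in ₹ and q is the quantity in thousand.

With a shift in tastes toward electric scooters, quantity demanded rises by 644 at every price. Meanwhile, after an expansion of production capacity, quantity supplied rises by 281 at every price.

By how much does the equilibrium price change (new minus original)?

+121

Solve the original market: 2911 - 2P = P + 1072, hence P = 613 and q = 1685.
The new curves are qd = 3555 - 2P (demand) and qs = P + 1353 (supply).
Setting them equal: 3555 - 2P = P + 1353 → 2202 = 3P, so P = 734 and q = 2087.
ΔP = 734 − 613 = +121.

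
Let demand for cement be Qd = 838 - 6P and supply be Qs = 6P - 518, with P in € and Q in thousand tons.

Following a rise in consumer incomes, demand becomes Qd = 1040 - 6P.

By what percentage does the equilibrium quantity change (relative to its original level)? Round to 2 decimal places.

Initially, 838 - 6P = 6P - 518, so 1356 = 12P and P = 113, Q = 160.
With the change applied: demand Qd = 1040 - 6P, supply Qs = 6P - 518.
Clearing the new market: 1040 - 6P = 6P - 518, so P = 779/6 ≈ 129.8333 and Q = 261.
%ΔQ = (261 − 160) / 160 × 100 = +63.13%.

+63.13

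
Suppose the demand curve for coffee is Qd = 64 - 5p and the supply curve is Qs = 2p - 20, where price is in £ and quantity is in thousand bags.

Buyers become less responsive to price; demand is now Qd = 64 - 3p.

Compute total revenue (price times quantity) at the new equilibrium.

228.48

Solve the original market: 64 - 5p = 2p - 20, hence p = 12 and Q = 4.
With the change applied: demand Qd = 64 - 3p, supply Qs = 2p - 20.
Clearing the new market: 64 - 3p = 2p - 20, so p = 16.8 and Q = 13.6.
New expenditure = 16.8 × 13.6 = 228.48.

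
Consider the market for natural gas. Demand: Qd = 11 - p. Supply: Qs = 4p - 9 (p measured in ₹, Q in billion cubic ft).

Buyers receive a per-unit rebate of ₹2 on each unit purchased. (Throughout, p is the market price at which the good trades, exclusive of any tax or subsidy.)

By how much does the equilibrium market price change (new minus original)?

Initially, 11 - p = 4p - 9, so 20 = 5p and p = 4, Q = 7.
Since buyers' out-of-pocket price is the market price minus the rebate, the effective demand curve becomes Qd = 13 - p.
Equate the new curves: 13 - p = 4p - 9, giving 22 = 5p, p = 4.4, Q = 8.6.
Δp = 4.4 − 4 = +0.4.

+0.4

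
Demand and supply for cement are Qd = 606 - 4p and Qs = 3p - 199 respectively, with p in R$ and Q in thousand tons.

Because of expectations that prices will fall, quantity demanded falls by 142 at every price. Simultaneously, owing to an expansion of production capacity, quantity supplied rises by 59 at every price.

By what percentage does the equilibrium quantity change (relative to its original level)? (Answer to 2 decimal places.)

Before the shock: 606 - 4p = 3p - 199 ⇒ 805 = 7p ⇒ p = 115, Q = 146.
The shock moves the curves to Qd = 464 - 4p and Qs = 3p - 140.
Setting them equal: 464 - 4p = 3p - 140 → 604 = 7p, so p = 604/7 ≈ 86.2857 and Q = 832/7 ≈ 118.8571.
%ΔQ = (118.8571 − 146) / 146 × 100 = -18.59%.

-18.59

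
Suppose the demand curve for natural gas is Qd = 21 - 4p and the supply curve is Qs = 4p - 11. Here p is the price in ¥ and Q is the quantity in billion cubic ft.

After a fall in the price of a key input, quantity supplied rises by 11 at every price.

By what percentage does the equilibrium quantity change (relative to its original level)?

+110

Before the shock: 21 - 4p = 4p - 11 ⇒ 32 = 8p ⇒ p = 4, Q = 5.
The new curves are Qd = 21 - 4p (demand) and Qs = 4p (supply).
Clearing the new market: 21 - 4p = 4p, so p = 2.625 and Q = 10.5.
%ΔQ = (10.5 − 5) / 5 × 100 = +110%.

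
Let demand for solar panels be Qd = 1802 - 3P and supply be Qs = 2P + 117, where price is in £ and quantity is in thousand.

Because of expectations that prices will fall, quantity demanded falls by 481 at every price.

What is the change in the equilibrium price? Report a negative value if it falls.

Original equilibrium: 1802 - 3P = 2P + 117 gives 1685 = 5P, so P = 337 and Q = 791.
With the change applied: demand Qd = 1321 - 3P, supply Qs = 2P + 117.
Setting them equal: 1321 - 3P = 2P + 117 → 1204 = 5P, so P = 240.8 and Q = 598.6.
ΔP = 240.8 − 337 = -96.2.

-96.2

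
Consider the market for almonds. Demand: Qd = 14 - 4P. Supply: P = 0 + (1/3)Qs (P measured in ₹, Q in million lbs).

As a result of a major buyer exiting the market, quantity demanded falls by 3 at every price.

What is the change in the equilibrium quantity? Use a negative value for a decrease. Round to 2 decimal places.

Initially, 14 - 4P = 3P, so 14 = 7P and P = 2, Q = 6.
With the change applied: demand Qd = 11 - 4P, supply Qs = 3P.
Equate the new curves: 11 - 4P = 3P, giving 11 = 7P, P = 11/7 ≈ 1.5714, Q = 33/7 ≈ 4.7143.
ΔQ = 4.7143 − 6 = -1.29.

-1.29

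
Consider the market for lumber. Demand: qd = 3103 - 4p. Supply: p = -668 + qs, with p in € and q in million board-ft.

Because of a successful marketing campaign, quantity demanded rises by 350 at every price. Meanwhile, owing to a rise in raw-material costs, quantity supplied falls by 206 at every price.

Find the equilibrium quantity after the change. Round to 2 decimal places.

1060.20

Solve the original market: 3103 - 4p = p + 668, hence p = 487 and q = 1155.
The new curves are qd = 3453 - 4p (demand) and qs = p + 462 (supply).
New equilibrium: 3453 - 4p = p + 462 ⇒ 2991 = 5p ⇒ p = 598.2, q = 1060.2.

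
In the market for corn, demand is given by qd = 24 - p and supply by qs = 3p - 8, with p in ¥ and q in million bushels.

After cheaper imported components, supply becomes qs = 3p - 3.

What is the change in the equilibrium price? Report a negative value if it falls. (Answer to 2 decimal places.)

Before the shock: 24 - p = 3p - 8 ⇒ 32 = 4p ⇒ p = 8, q = 16.
The shock moves the curves to qd = 24 - p and qs = 3p - 3.
Setting them equal: 24 - p = 3p - 3 → 27 = 4p, so p = 6.75 and q = 17.25.
Δp = 6.75 − 8 = -1.25.

-1.25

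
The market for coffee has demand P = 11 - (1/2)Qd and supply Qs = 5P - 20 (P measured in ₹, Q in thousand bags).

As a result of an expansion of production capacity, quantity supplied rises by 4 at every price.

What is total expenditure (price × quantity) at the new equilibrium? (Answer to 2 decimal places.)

60.49

Initially, 22 - 2P = 5P - 20, so 42 = 7P and P = 6, Q = 10.
After the shift, demand is Qd = 22 - 2P and supply is Qs = 5P - 16.
Setting them equal: 22 - 2P = 5P - 16 → 38 = 7P, so P = 38/7 ≈ 5.4286 and Q = 78/7 ≈ 11.1429.
New expenditure = 5.4286 × 11.1429 = 60.49.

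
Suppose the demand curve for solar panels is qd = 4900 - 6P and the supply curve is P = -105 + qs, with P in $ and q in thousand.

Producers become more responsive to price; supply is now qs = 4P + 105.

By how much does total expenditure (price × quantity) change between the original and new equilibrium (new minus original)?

+428878.5

Initially, 4900 - 6P = P + 105, so 4795 = 7P and P = 685, q = 790.
After the shift, demand is qd = 4900 - 6P and supply is qs = 4P + 105.
Equate the new curves: 4900 - 6P = 4P + 105, giving 4795 = 10P, P = 479.5, q = 2023.
Expenditure moves from 685×790 = 541150 to 479.5×2023 = 970028.5; change = +428878.5.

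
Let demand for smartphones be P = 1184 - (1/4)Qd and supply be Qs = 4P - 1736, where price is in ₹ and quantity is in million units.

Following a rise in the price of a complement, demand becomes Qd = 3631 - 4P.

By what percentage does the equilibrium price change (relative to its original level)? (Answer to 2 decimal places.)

Original equilibrium: 4736 - 4P = 4P - 1736 gives 6472 = 8P, so P = 809 and Q = 1500.
The shock moves the curves to Qd = 3631 - 4P and Qs = 4P - 1736.
Equate the new curves: 3631 - 4P = 4P - 1736, giving 5367 = 8P, P = 670.875, Q = 947.5.
%ΔP = (670.875 − 809) / 809 × 100 = -17.07%.

-17.07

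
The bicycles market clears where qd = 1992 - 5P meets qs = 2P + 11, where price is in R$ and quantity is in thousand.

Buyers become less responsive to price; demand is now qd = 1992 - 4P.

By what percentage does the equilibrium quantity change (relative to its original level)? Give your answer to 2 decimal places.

Solve the original market: 1992 - 5P = 2P + 11, hence P = 283 and q = 577.
The new curves are qd = 1992 - 4P (demand) and qs = 2P + 11 (supply).
Equate the new curves: 1992 - 4P = 2P + 11, giving 1981 = 6P, P = 1981/6 ≈ 330.1667, q = 2014/3 ≈ 671.3333.
%Δq = (671.3333 − 577) / 577 × 100 = +16.35%.

+16.35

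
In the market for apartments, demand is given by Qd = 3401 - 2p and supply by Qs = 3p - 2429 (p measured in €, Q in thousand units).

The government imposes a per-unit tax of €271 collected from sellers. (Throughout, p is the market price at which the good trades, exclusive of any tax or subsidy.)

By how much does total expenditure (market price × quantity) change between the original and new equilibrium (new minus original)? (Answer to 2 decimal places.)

-258241.32

Original equilibrium: 3401 - 2p = 3p - 2429 gives 5830 = 5p, so p = 1166 and Q = 1069.
Since sellers keep the price net of the tax, the effective supply curve becomes Qs = 3p - 3242.
Equate the new curves: 3401 - 2p = 3p - 3242, giving 6643 = 5p, p = 1328.6, Q = 743.8.
Expenditure moves from 1166×1069 = 1246454 to 1328.6×743.8 = 988212.68; change = -258241.32.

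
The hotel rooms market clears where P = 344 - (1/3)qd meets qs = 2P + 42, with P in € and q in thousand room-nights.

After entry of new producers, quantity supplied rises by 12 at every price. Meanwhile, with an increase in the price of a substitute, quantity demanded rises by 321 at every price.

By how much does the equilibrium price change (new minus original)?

Solve the original market: 1032 - 3P = 2P + 42, hence P = 198 and q = 438.
The new curves are qd = 1353 - 3P (demand) and qs = 2P + 54 (supply).
Clearing the new market: 1353 - 3P = 2P + 54, so P = 259.8 and q = 573.6.
ΔP = 259.8 − 198 = +61.8.

+61.8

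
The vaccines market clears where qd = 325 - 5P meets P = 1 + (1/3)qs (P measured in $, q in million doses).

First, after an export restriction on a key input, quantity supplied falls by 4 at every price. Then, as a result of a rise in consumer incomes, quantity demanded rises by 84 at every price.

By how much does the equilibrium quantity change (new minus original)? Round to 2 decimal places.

Initially, 325 - 5P = 3P - 3, so 328 = 8P and P = 41, q = 120.
The new curves are qd = 409 - 5P (demand) and qs = 3P - 7 (supply).
Equate the new curves: 409 - 5P = 3P - 7, giving 416 = 8P, P = 52, q = 149.
Δq = 149 − 120 = +29.00.

+29.00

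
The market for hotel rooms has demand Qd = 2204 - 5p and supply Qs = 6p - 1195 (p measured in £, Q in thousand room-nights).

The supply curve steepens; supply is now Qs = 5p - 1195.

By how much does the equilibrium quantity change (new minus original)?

Solve the original market: 2204 - 5p = 6p - 1195, hence p = 309 and Q = 659.
With the change applied: demand Qd = 2204 - 5p, supply Qs = 5p - 1195.
New equilibrium: 2204 - 5p = 5p - 1195 ⇒ 3399 = 10p ⇒ p = 339.9, Q = 504.5.
ΔQ = 504.5 − 659 = -154.5.

-154.5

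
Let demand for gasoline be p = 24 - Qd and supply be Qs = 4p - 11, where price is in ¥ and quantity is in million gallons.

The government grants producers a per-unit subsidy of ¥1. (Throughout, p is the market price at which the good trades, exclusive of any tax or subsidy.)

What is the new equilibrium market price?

6.2

Initially, 24 - p = 4p - 11, so 35 = 5p and p = 7, Q = 17.
Since sellers receive the price plus the subsidy, the effective supply curve becomes Qs = 4p - 7.
Equate the new curves: 24 - p = 4p - 7, giving 31 = 5p, p = 6.2, Q = 17.8.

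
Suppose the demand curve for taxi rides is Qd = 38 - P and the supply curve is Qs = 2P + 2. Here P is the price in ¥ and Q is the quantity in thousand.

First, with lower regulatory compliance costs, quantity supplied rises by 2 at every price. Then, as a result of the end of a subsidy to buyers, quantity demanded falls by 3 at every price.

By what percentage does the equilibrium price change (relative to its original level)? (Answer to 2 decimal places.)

-13.89

Initially, 38 - P = 2P + 2, so 36 = 3P and P = 12, Q = 26.
The new curves are Qd = 35 - P (demand) and Qs = 2P + 4 (supply).
Setting them equal: 35 - P = 2P + 4 → 31 = 3P, so P = 31/3 ≈ 10.3333 and Q = 74/3 ≈ 24.6667.
%ΔP = (10.3333 − 12) / 12 × 100 = -13.89%.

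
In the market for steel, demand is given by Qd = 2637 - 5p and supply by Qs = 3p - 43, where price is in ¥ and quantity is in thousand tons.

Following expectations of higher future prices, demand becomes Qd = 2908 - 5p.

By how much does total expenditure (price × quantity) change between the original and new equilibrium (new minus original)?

+70074.671875

Before the shock: 2637 - 5p = 3p - 43 ⇒ 2680 = 8p ⇒ p = 335, Q = 962.
The shock moves the curves to Qd = 2908 - 5p and Qs = 3p - 43.
Clearing the new market: 2908 - 5p = 3p - 43, so p = 368.875 and Q = 1063.625.
Expenditure moves from 335×962 = 322270 to 368.875×1063.625 = 392344.671875; change = +70074.671875.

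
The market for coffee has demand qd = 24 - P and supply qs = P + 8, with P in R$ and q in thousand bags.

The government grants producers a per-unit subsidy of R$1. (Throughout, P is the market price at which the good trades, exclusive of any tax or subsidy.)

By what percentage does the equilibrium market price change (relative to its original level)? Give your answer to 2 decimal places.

-6.25

Initially, 24 - P = P + 8, so 16 = 2P and P = 8, q = 16.
Since sellers receive the price plus the subsidy, the effective supply curve becomes qs = P + 9.
New equilibrium: 24 - P = P + 9 ⇒ 15 = 2P ⇒ P = 7.5, q = 16.5.
%ΔP = (7.5 − 8) / 8 × 100 = -6.25%.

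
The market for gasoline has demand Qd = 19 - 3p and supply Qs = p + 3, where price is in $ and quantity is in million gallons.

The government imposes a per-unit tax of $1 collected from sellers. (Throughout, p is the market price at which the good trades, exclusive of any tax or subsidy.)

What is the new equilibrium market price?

4.25

Solve the original market: 19 - 3p = p + 3, hence p = 4 and Q = 7.
Since sellers keep the price net of the tax, the effective supply curve becomes Qs = p + 2.
Setting them equal: 19 - 3p = p + 2 → 17 = 4p, so p = 4.25 and Q = 6.25.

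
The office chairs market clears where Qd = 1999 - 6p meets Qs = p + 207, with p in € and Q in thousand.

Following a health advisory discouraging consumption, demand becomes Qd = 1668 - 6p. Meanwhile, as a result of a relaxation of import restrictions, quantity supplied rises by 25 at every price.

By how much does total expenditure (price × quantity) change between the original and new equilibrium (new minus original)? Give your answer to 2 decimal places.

Before the shock: 1999 - 6p = p + 207 ⇒ 1792 = 7p ⇒ p = 256, Q = 463.
With the change applied: demand Qd = 1668 - 6p, supply Qs = p + 232.
Setting them equal: 1668 - 6p = p + 232 → 1436 = 7p, so p = 1436/7 ≈ 205.1429 and Q = 3060/7 ≈ 437.1429.
Expenditure moves from 256×463 = 118528 to 205.1429×437.1429 = 89676.7347; change = -28851.27.

-28851.27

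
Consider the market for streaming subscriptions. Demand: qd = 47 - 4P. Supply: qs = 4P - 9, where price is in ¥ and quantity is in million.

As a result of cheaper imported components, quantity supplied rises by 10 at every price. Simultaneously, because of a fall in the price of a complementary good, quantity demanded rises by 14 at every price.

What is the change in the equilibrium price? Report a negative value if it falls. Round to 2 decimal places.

+0.50

Initially, 47 - 4P = 4P - 9, so 56 = 8P and P = 7, q = 19.
After the shift, demand is qd = 61 - 4P and supply is qs = 4P + 1.
Equate the new curves: 61 - 4P = 4P + 1, giving 60 = 8P, P = 7.5, q = 31.
ΔP = 7.5 − 7 = +0.50.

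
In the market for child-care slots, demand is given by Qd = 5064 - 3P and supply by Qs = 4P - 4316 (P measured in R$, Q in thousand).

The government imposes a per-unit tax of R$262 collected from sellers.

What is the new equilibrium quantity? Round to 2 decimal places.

594.86

Initially, 5064 - 3P = 4P - 4316, so 9380 = 7P and P = 1340, Q = 1044.
Since sellers keep the price net of the tax, the effective supply curve becomes Qs = 4P - 5364.
New equilibrium: 5064 - 3P = 4P - 5364 ⇒ 10428 = 7P ⇒ P = 10428/7 ≈ 1489.7143, Q = 4164/7 ≈ 594.8571.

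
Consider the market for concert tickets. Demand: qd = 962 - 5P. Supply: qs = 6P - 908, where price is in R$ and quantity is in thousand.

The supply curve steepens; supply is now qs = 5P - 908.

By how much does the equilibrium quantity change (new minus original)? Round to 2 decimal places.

-85.00

Initially, 962 - 5P = 6P - 908, so 1870 = 11P and P = 170, q = 112.
The shock moves the curves to qd = 962 - 5P and qs = 5P - 908.
New equilibrium: 962 - 5P = 5P - 908 ⇒ 1870 = 10P ⇒ P = 187, q = 27.
Δq = 27 − 112 = -85.00.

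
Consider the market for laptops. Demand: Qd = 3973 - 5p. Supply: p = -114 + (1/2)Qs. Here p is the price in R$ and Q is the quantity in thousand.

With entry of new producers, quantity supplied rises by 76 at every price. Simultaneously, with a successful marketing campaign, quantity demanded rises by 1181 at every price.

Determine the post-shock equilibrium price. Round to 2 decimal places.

692.86

Solve the original market: 3973 - 5p = 2p + 228, hence p = 535 and Q = 1298.
The shock moves the curves to Qd = 5154 - 5p and Qs = 2p + 304.
Clearing the new market: 5154 - 5p = 2p + 304, so p = 4850/7 ≈ 692.8571 and Q = 11828/7 ≈ 1689.7143.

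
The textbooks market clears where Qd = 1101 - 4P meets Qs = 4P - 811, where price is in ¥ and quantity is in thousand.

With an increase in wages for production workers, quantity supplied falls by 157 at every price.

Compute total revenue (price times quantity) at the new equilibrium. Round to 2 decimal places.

17198.56

Solve the original market: 1101 - 4P = 4P - 811, hence P = 239 and Q = 145.
The new curves are Qd = 1101 - 4P (demand) and Qs = 4P - 968 (supply).
Clearing the new market: 1101 - 4P = 4P - 968, so P = 258.625 and Q = 66.5.
New expenditure = 258.625 × 66.5 = 17198.56.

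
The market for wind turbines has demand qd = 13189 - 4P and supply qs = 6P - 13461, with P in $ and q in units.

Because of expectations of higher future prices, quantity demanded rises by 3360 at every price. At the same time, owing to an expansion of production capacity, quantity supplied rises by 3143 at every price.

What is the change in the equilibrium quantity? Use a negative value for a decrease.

+3273.2

Before the shock: 13189 - 4P = 6P - 13461 ⇒ 26650 = 10P ⇒ P = 2665, q = 2529.
After the shift, demand is qd = 16549 - 4P and supply is qs = 6P - 10318.
New equilibrium: 16549 - 4P = 6P - 10318 ⇒ 26867 = 10P ⇒ P = 2686.7, q = 5802.2.
Δq = 5802.2 − 2529 = +3273.2.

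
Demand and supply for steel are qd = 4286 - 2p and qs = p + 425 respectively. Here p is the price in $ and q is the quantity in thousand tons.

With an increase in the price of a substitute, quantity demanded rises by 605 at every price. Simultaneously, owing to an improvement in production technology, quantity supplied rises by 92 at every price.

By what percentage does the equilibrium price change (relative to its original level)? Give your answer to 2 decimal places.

+13.29

Initially, 4286 - 2p = p + 425, so 3861 = 3p and p = 1287, q = 1712.
With the change applied: demand qd = 4891 - 2p, supply qs = p + 517.
Clearing the new market: 4891 - 2p = p + 517, so p = 1458 and q = 1975.
%Δp = (1458 − 1287) / 1287 × 100 = +13.29%.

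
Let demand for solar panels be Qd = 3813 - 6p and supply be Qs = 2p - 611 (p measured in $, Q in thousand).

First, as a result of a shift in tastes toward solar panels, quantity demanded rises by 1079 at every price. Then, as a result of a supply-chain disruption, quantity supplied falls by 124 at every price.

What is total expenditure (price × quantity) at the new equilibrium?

472492.15625

Before the shock: 3813 - 6p = 2p - 611 ⇒ 4424 = 8p ⇒ p = 553, Q = 495.
The shock moves the curves to Qd = 4892 - 6p and Qs = 2p - 735.
New equilibrium: 4892 - 6p = 2p - 735 ⇒ 5627 = 8p ⇒ p = 703.375, Q = 671.75.
New expenditure = 703.375 × 671.75 = 472492.15625.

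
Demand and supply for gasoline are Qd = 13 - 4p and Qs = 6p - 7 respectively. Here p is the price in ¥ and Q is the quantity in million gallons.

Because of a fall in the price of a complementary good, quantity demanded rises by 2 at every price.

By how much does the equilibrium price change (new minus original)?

+0.2

Before the shock: 13 - 4p = 6p - 7 ⇒ 20 = 10p ⇒ p = 2, Q = 5.
With the change applied: demand Qd = 15 - 4p, supply Qs = 6p - 7.
Setting them equal: 15 - 4p = 6p - 7 → 22 = 10p, so p = 2.2 and Q = 6.2.
Δp = 2.2 − 2 = +0.2.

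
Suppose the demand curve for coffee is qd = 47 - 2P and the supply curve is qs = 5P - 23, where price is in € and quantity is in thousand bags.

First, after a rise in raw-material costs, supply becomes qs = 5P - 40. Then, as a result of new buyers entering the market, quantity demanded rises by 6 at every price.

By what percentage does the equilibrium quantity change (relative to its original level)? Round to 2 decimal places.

Solve the original market: 47 - 2P = 5P - 23, hence P = 10 and q = 27.
The shock moves the curves to qd = 53 - 2P and qs = 5P - 40.
Clearing the new market: 53 - 2P = 5P - 40, so P = 93/7 ≈ 13.2857 and q = 185/7 ≈ 26.4286.
%Δq = (26.4286 − 27) / 27 × 100 = -2.12%.

-2.12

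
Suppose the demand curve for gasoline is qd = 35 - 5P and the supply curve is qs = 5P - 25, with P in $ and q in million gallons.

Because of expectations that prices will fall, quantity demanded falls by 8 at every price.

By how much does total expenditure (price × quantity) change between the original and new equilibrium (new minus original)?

Solve the original market: 35 - 5P = 5P - 25, hence P = 6 and q = 5.
With the change applied: demand qd = 27 - 5P, supply qs = 5P - 25.
Setting them equal: 27 - 5P = 5P - 25 → 52 = 10P, so P = 5.2 and q = 1.
Expenditure moves from 6×5 = 30 to 5.2×1 = 5.2; change = -24.8.

-24.8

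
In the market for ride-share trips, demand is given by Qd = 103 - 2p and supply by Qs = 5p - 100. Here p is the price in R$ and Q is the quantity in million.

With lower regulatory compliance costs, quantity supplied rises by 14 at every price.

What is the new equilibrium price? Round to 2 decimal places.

27.00

Original equilibrium: 103 - 2p = 5p - 100 gives 203 = 7p, so p = 29 and Q = 45.
The new curves are Qd = 103 - 2p (demand) and Qs = 5p - 86 (supply).
Setting them equal: 103 - 2p = 5p - 86 → 189 = 7p, so p = 27 and Q = 49.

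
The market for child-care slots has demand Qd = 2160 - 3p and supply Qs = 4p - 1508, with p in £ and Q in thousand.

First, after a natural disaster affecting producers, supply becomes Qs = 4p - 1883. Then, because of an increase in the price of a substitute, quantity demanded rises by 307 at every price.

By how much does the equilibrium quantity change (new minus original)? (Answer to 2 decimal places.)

+14.71

Before the shock: 2160 - 3p = 4p - 1508 ⇒ 3668 = 7p ⇒ p = 524, Q = 588.
After the shift, demand is Qd = 2467 - 3p and supply is Qs = 4p - 1883.
Setting them equal: 2467 - 3p = 4p - 1883 → 4350 = 7p, so p = 4350/7 ≈ 621.4286 and Q = 4219/7 ≈ 602.7143.
ΔQ = 602.7143 − 588 = +14.71.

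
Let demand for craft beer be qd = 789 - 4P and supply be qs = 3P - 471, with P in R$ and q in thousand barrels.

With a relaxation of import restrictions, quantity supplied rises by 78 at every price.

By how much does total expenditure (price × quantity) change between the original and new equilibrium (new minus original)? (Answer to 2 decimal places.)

+6757.35

Original equilibrium: 789 - 4P = 3P - 471 gives 1260 = 7P, so P = 180 and q = 69.
After the shift, demand is qd = 789 - 4P and supply is qs = 3P - 393.
Setting them equal: 789 - 4P = 3P - 393 → 1182 = 7P, so P = 1182/7 ≈ 168.8571 and q = 795/7 ≈ 113.5714.
Expenditure moves from 180×69 = 12420 to 168.8571×113.5714 = 19177.3469; change = +6757.35.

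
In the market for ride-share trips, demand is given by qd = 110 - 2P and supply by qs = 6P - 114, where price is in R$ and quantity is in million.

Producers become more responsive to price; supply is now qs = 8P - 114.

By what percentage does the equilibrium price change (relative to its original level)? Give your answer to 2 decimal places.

Before the shock: 110 - 2P = 6P - 114 ⇒ 224 = 8P ⇒ P = 28, q = 54.
After the shift, demand is qd = 110 - 2P and supply is qs = 8P - 114.
Setting them equal: 110 - 2P = 8P - 114 → 224 = 10P, so P = 22.4 and q = 65.2.
%ΔP = (22.4 − 28) / 28 × 100 = -20.00%.

-20.00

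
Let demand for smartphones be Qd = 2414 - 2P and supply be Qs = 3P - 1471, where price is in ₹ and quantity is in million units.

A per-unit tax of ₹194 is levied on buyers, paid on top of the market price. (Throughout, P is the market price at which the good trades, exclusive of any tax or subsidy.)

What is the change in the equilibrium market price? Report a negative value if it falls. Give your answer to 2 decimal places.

Before the shock: 2414 - 2P = 3P - 1471 ⇒ 3885 = 5P ⇒ P = 777, Q = 860.
Since buyers pay the price plus the tax, the effective demand curve becomes Qd = 2026 - 2P.
New equilibrium: 2026 - 2P = 3P - 1471 ⇒ 3497 = 5P ⇒ P = 699.4, Q = 627.2.
ΔP = 699.4 − 777 = -77.60.

-77.60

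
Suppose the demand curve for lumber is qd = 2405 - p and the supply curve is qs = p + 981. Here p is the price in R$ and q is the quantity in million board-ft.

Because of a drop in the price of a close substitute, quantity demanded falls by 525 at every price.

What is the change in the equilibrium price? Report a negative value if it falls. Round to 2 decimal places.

Initially, 2405 - p = p + 981, so 1424 = 2p and p = 712, q = 1693.
The shock moves the curves to qd = 1880 - p and qs = p + 981.
Setting them equal: 1880 - p = p + 981 → 899 = 2p, so p = 449.5 and q = 1430.5.
Δp = 449.5 − 712 = -262.50.

-262.50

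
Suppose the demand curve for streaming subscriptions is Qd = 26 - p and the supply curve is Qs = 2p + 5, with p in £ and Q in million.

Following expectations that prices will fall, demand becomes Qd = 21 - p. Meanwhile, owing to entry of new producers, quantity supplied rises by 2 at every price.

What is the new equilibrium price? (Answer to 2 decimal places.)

Solve the original market: 26 - p = 2p + 5, hence p = 7 and Q = 19.
The shock moves the curves to Qd = 21 - p and Qs = 2p + 7.
Equate the new curves: 21 - p = 2p + 7, giving 14 = 3p, p = 14/3 ≈ 4.6667, Q = 49/3 ≈ 16.3333.

4.67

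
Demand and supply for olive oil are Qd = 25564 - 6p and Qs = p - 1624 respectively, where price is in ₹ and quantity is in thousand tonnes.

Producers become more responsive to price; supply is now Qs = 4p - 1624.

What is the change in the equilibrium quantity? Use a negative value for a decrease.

+6991.2

Solve the original market: 25564 - 6p = p - 1624, hence p = 3884 and Q = 2260.
The new curves are Qd = 25564 - 6p (demand) and Qs = 4p - 1624 (supply).
New equilibrium: 25564 - 6p = 4p - 1624 ⇒ 27188 = 10p ⇒ p = 2718.8, Q = 9251.2.
ΔQ = 9251.2 − 2260 = +6991.2.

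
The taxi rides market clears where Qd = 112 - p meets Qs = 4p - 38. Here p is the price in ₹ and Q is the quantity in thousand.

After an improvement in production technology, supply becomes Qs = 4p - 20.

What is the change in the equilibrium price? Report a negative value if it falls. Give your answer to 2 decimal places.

-3.60

Solve the original market: 112 - p = 4p - 38, hence p = 30 and Q = 82.
After the shift, demand is Qd = 112 - p and supply is Qs = 4p - 20.
Setting them equal: 112 - p = 4p - 20 → 132 = 5p, so p = 26.4 and Q = 85.6.
Δp = 26.4 − 30 = -3.60.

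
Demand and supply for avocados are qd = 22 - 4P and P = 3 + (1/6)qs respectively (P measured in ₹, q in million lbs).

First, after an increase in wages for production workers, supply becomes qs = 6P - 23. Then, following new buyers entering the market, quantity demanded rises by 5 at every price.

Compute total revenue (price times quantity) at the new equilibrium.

Initially, 22 - 4P = 6P - 18, so 40 = 10P and P = 4, q = 6.
With the change applied: demand qd = 27 - 4P, supply qs = 6P - 23.
Clearing the new market: 27 - 4P = 6P - 23, so P = 5 and q = 7.
New expenditure = 5 × 7 = 35.

35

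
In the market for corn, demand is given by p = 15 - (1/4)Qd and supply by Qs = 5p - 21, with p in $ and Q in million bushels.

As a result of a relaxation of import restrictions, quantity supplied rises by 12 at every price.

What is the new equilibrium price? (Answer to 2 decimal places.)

Initially, 60 - 4p = 5p - 21, so 81 = 9p and p = 9, Q = 24.
The new curves are Qd = 60 - 4p (demand) and Qs = 5p - 9 (supply).
New equilibrium: 60 - 4p = 5p - 9 ⇒ 69 = 9p ⇒ p = 23/3 ≈ 7.6667, Q = 88/3 ≈ 29.3333.

7.67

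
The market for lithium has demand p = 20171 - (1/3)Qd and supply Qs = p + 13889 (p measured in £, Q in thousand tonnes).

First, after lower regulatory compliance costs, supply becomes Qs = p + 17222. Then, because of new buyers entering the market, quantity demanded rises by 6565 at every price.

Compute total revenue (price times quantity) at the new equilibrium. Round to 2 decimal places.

370006304.00

Initially, 60513 - 3p = p + 13889, so 46624 = 4p and p = 11656, Q = 25545.
The new curves are Qd = 67078 - 3p (demand) and Qs = p + 17222 (supply).
New equilibrium: 67078 - 3p = p + 17222 ⇒ 49856 = 4p ⇒ p = 12464, Q = 29686.
New expenditure = 12464 × 29686 = 370006304.00.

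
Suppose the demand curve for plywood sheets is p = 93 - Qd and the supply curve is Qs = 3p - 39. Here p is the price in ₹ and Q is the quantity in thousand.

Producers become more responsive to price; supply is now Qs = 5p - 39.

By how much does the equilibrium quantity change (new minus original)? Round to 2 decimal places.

+11.00

Solve the original market: 93 - p = 3p - 39, hence p = 33 and Q = 60.
The shock moves the curves to Qd = 93 - p and Qs = 5p - 39.
Equate the new curves: 93 - p = 5p - 39, giving 132 = 6p, p = 22, Q = 71.
ΔQ = 71 − 60 = +11.00.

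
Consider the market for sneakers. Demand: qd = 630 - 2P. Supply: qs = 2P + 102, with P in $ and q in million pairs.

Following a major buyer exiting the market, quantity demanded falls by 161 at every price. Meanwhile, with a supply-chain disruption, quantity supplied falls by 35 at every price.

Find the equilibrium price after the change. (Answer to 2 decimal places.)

Solve the original market: 630 - 2P = 2P + 102, hence P = 132 and q = 366.
The shock moves the curves to qd = 469 - 2P and qs = 2P + 67.
Clearing the new market: 469 - 2P = 2P + 67, so P = 100.5 and q = 268.

100.50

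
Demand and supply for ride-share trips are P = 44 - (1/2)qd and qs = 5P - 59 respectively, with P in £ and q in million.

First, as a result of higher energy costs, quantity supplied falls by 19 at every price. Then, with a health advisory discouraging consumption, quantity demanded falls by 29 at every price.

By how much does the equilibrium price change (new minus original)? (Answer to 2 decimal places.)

-1.43

Solve the original market: 88 - 2P = 5P - 59, hence P = 21 and q = 46.
The shock moves the curves to qd = 59 - 2P and qs = 5P - 78.
Setting them equal: 59 - 2P = 5P - 78 → 137 = 7P, so P = 137/7 ≈ 19.5714 and q = 139/7 ≈ 19.8571.
ΔP = 19.5714 − 21 = -1.43.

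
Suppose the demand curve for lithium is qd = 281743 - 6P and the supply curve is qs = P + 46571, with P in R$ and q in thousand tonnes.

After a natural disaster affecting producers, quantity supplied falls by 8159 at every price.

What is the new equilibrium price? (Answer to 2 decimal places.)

34761.57

Original equilibrium: 281743 - 6P = P + 46571 gives 235172 = 7P, so P = 33596 and q = 80167.
The new curves are qd = 281743 - 6P (demand) and qs = P + 38412 (supply).
Clearing the new market: 281743 - 6P = P + 38412, so P = 243331/7 ≈ 34761.5714 and q = 512215/7 ≈ 73173.5714.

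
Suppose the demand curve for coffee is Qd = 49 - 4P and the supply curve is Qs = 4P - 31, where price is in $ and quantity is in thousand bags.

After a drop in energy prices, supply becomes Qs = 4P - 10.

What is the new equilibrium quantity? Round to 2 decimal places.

Initially, 49 - 4P = 4P - 31, so 80 = 8P and P = 10, Q = 9.
The new curves are Qd = 49 - 4P (demand) and Qs = 4P - 10 (supply).
New equilibrium: 49 - 4P = 4P - 10 ⇒ 59 = 8P ⇒ P = 7.375, Q = 19.5.

19.50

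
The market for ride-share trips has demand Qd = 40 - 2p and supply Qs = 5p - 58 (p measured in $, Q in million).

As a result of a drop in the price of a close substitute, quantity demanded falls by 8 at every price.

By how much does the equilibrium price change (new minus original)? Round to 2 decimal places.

Before the shock: 40 - 2p = 5p - 58 ⇒ 98 = 7p ⇒ p = 14, Q = 12.
The shock moves the curves to Qd = 32 - 2p and Qs = 5p - 58.
Clearing the new market: 32 - 2p = 5p - 58, so p = 90/7 ≈ 12.8571 and Q = 44/7 ≈ 6.2857.
Δp = 12.8571 − 14 = -1.14.

-1.14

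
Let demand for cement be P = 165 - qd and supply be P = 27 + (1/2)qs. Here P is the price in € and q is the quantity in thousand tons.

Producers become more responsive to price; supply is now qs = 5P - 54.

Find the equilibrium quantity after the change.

Initially, 165 - P = 2P - 54, so 219 = 3P and P = 73, q = 92.
After the shift, demand is qd = 165 - P and supply is qs = 5P - 54.
Clearing the new market: 165 - P = 5P - 54, so P = 36.5 and q = 128.5.

128.5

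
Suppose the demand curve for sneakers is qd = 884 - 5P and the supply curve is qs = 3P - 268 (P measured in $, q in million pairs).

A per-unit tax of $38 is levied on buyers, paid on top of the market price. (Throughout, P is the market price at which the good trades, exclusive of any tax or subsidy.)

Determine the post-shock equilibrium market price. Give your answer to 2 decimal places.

Solve the original market: 884 - 5P = 3P - 268, hence P = 144 and q = 164.
Since buyers pay the price plus the tax, the effective demand curve becomes qd = 694 - 5P.
New equilibrium: 694 - 5P = 3P - 268 ⇒ 962 = 8P ⇒ P = 120.25, q = 92.75.

120.25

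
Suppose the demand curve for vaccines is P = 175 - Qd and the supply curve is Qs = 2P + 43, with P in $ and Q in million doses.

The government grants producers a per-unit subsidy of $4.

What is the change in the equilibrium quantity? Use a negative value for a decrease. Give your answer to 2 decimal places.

Before the shock: 175 - P = 2P + 43 ⇒ 132 = 3P ⇒ P = 44, Q = 131.
Since sellers receive the price plus the subsidy, the effective supply curve becomes Qs = 2P + 51.
Setting them equal: 175 - P = 2P + 51 → 124 = 3P, so P = 124/3 ≈ 41.3333 and Q = 401/3 ≈ 133.6667.
ΔQ = 133.6667 − 131 = +2.67.

+2.67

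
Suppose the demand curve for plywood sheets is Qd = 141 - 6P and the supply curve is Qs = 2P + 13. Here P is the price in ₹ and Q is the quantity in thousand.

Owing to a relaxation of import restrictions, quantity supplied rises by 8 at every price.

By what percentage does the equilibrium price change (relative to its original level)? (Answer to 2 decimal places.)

Original equilibrium: 141 - 6P = 2P + 13 gives 128 = 8P, so P = 16 and Q = 45.
The new curves are Qd = 141 - 6P (demand) and Qs = 2P + 21 (supply).
Equate the new curves: 141 - 6P = 2P + 21, giving 120 = 8P, P = 15, Q = 51.
%ΔP = (15 − 16) / 16 × 100 = -6.25%.

-6.25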